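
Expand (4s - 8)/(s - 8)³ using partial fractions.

(4s - 8) = P(s - 8)² + Q(s - 8) + R. At s = 8: R = 4·8 - 8 = 24. Coefficients: P = 0, Q = 4
Result: 4/(s - 8)² + 24/(s - 8)³


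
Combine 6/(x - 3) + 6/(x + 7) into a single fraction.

Common denominator (x - 3)(x + 7). Numerator: 6(x + 7) + 6(x - 3) = (6x + 42) + (6x - 18) = 12x + 24
Result: (12x + 24)/[(x - 3)(x + 7)]


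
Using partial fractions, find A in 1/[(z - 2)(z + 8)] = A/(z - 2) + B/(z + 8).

Cover-up at z = 2: A = 1/(2 + 8) = 1/10


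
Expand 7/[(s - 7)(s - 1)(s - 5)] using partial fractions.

Using cover-up method: A = 7/12, B = 7/24, C = -7/8
Result: (7/12)/(s - 7) + (7/24)/(s - 1) - (7/8)/(s - 5)


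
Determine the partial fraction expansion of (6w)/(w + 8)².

(6w) = P(w + 8) + Q. At w = -8: Q = 6·(-8) + 0 = -48. Coeff of w: P = 6
Result: 6/(w + 8) - 48/(w + 8)²


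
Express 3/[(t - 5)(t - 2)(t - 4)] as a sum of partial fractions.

Using cover-up method: A = 1, B = 1/2, C = -3/2
Result: 1/(t - 5) + (1/2)/(t - 2) - (3/2)/(t - 4)


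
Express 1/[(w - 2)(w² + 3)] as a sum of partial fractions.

Cover-up at w = 2: P = 1/(2² + 3) = 1/7. Then Q = -P = -1/7, R = -P·(0 + 2) = -2/7
Result: (1/7)/(w - 2) - ((1/7)w + 2/7)/(w² + 3)


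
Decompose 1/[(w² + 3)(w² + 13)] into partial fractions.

Coefficient matching gives P = R = 0, Q = 1/(13-3) = 1/10, S = -Q = -1/10
Result: (1/10)/(w² + 3) - (1/10)/(w² + 13)


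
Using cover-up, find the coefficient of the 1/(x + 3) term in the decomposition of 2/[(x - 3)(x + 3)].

Cover (x + 3), set x=-3: 2/((x - 3) at x=-3) = 2/(-6) = -1/3


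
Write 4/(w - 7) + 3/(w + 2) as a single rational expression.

Common denominator (w - 7)(w + 2). Numerator: 4(w + 2) + 3(w - 7) = (4w + 8) + (3w - 21) = 7w - 13
Result: (7w - 13)/[(w - 7)(w + 2)]


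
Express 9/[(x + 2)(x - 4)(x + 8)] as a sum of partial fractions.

Using cover-up method: α = -1/4, β = 1/8, γ = 1/8
Result: (-1/4)/(x + 2) + (1/8)/(x - 4) + (1/8)/(x + 8)


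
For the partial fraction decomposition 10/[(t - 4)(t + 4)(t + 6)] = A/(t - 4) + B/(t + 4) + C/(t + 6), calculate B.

Cover-up at t = -4: B = 10/[(-4 - 4)(-4 + 6)] = 10/[(-8)(2)] = -10/16 = -5/8


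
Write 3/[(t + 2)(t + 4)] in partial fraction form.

3/(t + 2)(t + 4) = A/(t + 2) + B/(t + 4). A = 3/(-2 + 4) = 3/2, B = 3/(-4 + 2) = -3/2
Result: (3/2)/(t + 2) - (3/2)/(t + 4)


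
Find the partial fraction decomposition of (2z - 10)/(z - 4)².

(2z - 10) = P(z - 4) + Q. At z = 4: Q = 2·4 - 10 = -2. Coeff of z: P = 2
Result: 2/(z - 4) - 2/(z - 4)²


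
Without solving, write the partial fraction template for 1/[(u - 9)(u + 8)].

Distinct linear factors: α/(u - 9) + β/(u + 8)


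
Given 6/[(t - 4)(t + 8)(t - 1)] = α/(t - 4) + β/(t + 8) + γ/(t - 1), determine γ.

Cover-up at t = 1: γ = 6/[(1 - 4)(1 + 8)] = 6/[(-3)(9)] = -6/27 = -2/9


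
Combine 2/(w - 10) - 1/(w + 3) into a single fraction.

Common denominator (w - 10)(w + 3). Numerator: 2(w + 3) - 1(w - 10) = (2w + 6) - (w - 10) = w + 16
Result: (w + 16)/[(w - 10)(w + 3)]


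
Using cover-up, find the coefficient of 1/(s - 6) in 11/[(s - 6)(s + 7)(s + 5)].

Cover (s - 6), set s=6: 11/[(6 + 7)(6 + 5)] = 1/13


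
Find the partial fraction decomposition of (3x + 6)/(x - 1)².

(3x + 6) = P(x - 1) + Q. At x = 1: Q = 3·1 + 6 = 9. Coeff of x: P = 3
Result: 3/(x - 1) + 9/(x - 1)²


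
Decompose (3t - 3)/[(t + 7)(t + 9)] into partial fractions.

At t=-7: A = (3·(-7) - 3)/(-7 + 9) = -12. At t=-9: B = (3·(-9) - 3)/(-9 + 7) = 15
Result: -12/(t + 7) + 15/(t + 9)


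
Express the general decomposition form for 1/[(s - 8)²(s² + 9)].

Repeated linear + quadratic: A/(s - 8) + B/(s - 8)² + (Cs + D)/(s² + 9)


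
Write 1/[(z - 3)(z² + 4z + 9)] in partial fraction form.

Cover-up at z = 3: α = 1/(3² + 4·3 + 9) = 1/30. Then β = -α = -1/30, γ = -α·(4 + 3) = -7/30
Result: (1/30)/(z - 3) - ((1/30)z + 7/30)/(z² + 4z + 9)


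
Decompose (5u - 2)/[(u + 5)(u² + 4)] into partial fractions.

At u=-5: P = (5·(-5) - 2)/((-5)² + 4) = -27/29. Q = -P = 27/29, R = 5 - (-5)·P = 10/29
Result: (-27/29)/(u + 5) + ((27/29)u + 10/29)/(u² + 4)


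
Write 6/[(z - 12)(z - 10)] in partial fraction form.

6/(z - 12)(z - 10) = P/(z - 12) + Q/(z - 10). P = 6/(12 - 10) = 3, Q = 6/(10 - 12) = -3
Result: 3/(z - 12) - 3/(z - 10)


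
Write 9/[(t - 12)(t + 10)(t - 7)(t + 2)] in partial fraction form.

Using Heaviside cover-up: (9/1540)/(t - 12) - (9/2992)/(t + 10) - (1/85)/(t - 7) + (1/112)/(t + 2)


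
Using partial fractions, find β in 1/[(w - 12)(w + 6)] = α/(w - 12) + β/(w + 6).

Cover-up at w = -6: β = 1/(-6 - 12) = -1/18


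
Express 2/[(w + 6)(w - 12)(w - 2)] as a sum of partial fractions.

Using cover-up method: A = 1/72, B = 1/90, C = -1/40
Result: (1/72)/(w + 6) + (1/90)/(w - 12) - (1/40)/(w - 2)


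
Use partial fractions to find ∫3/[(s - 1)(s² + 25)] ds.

Cover-up at s=1: α = 3/(1²+25) = 3/26. Coeff matching: β = -3/26, γ = -3/26. Decomposition: (3/26)/(s - 1) - ((3/26)s + 3/26)/(s² + 25). Integrate: linear → ln, quadratic → (1/2)ln + arctan: (3/26) ln|(s - 1)| - (3/52) ln(s² + 25) - (3/130) arctan(s/5) + C


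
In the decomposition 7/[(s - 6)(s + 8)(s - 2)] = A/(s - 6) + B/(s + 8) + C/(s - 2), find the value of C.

Cover-up at s = 2: C = 7/[(2 - 6)(2 + 8)] = 7/[(-4)(10)] = -7/40


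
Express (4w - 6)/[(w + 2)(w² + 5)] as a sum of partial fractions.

At w=-2: α = (4·(-2) - 6)/((-2)² + 5) = -14/9. β = -α = 14/9, γ = 4 - (-2)·α = 8/9
Result: (-14/9)/(w + 2) + ((14/9)w + 8/9)/(w² + 5)


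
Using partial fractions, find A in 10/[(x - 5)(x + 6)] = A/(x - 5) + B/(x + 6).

Cover-up at x = 5: A = 10/(5 + 6) = 10/11


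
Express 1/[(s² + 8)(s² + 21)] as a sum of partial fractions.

Coefficient matching gives A = C = 0, B = 1/(21-8) = 1/13, D = -B = -1/13
Result: (1/13)/(s² + 8) - (1/13)/(s² + 21)


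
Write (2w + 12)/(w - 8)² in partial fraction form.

(2w + 12) = P(w - 8) + Q. At w = 8: Q = 2·8 + 12 = 28. Coeff of w: P = 2
Result: 2/(w - 8) + 28/(w - 8)²


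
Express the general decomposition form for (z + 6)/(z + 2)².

Repeated linear factor: α/(z + 2) + β/(z + 2)²


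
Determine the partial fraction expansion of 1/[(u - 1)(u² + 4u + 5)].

Cover-up at u = 1: α = 1/(1² + 4·1 + 5) = 1/10. Then β = -α = -1/10, γ = -α·(4 + 1) = -1/2
Result: (1/10)/(u - 1) - ((1/10)u + 1/2)/(u² + 4u + 5)


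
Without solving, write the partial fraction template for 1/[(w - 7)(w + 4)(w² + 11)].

Two linear + quadratic: A/(w - 7) + B/(w + 4) + (Cw + D)/(w² + 11)


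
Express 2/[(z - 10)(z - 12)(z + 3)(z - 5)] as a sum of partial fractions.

Using Heaviside cover-up: (-1/65)/(z - 10) + (1/105)/(z - 12) - (1/780)/(z + 3) + (1/140)/(z - 5)


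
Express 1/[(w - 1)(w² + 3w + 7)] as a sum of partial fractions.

Cover-up at w = 1: A = 1/(1² + 3·1 + 7) = 1/11. Then B = -A = -1/11, C = -A·(3 + 1) = -4/11
Result: (1/11)/(w - 1) - ((1/11)w + 4/11)/(w² + 3w + 7)


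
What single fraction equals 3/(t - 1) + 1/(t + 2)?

Common denominator (t - 1)(t + 2). Numerator: 3(t + 2) + 1(t - 1) = (3t + 6) + (t - 1) = 4t + 5
Result: (4t + 5)/[(t - 1)(t + 2)]


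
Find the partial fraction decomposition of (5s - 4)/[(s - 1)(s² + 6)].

At s=1: α = (5·1 - 4)/(1² + 6) = 1/7. β = -α = -1/7, γ = 5 - 1·α = 34/7
Result: (1/7)/(s - 1) - ((1/7)s - 34/7)/(s² + 6)


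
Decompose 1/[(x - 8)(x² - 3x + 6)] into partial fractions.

Cover-up at x = 8: α = 1/(8² - 3·8 + 6) = 1/46. Then β = -α = -1/46, γ = -α·(-3 + 8) = -5/46
Result: (1/46)/(x - 8) - ((1/46)x + 5/46)/(x² - 3x + 6)


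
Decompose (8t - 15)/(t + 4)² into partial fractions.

(8t - 15) = α(t + 4) + β. At t = -4: β = 8·(-4) - 15 = -47. Coeff of t: α = 8
Result: 8/(t + 4) - 47/(t + 4)²


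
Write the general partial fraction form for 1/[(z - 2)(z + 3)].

Distinct linear factors: A/(z - 2) + B/(z + 3)


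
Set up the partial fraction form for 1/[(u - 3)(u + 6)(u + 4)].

Three distinct linear factors: α/(u - 3) + β/(u + 6) + γ/(u + 4)


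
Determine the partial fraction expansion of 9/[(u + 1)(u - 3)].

9/(u + 1)(u - 3) = α/(u + 1) + β/(u - 3). α = 9/(-1 - 3) = -9/4, β = 9/(3 + 1) = 9/4
Result: (-9/4)/(u + 1) + (9/4)/(u - 3)


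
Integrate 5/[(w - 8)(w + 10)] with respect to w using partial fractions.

Decompose: 5/[(w - 8)(w + 10)] = (5/18)/(w - 8) - (5/18)/(w + 10). Integrate each term: (5/18) ln|(w - 8)| - (5/18) ln|(w + 10)| + C


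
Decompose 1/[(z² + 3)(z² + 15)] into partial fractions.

Coefficient matching gives α = γ = 0, β = 1/(15-3) = 1/12, δ = -β = -1/12
Result: (1/12)/(z² + 3) - (1/12)/(z² + 15)


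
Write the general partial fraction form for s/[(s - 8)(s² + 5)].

Linear + irreducible quadratic: P/(s - 8) + (Qs + R)/(s² + 5)


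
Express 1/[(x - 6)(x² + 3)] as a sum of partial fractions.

Cover-up at x = 6: P = 1/(6² + 3) = 1/39. Then Q = -P = -1/39, R = -P·(0 + 6) = -2/13
Result: (1/39)/(x - 6) - ((1/39)x + 2/13)/(x² + 3)


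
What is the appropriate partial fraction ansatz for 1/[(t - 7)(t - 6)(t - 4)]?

Three distinct linear factors: P/(t - 7) + Q/(t - 6) + R/(t - 4)


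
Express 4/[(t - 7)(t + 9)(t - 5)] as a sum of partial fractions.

Using cover-up method: A = 1/8, B = 1/56, C = -1/7
Result: (1/8)/(t - 7) + (1/56)/(t + 9) - (1/7)/(t - 5)


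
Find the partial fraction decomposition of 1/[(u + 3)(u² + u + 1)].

Cover-up at u = -3: A = 1/((-3)² + 1·(-3) + 1) = 1/7. Then B = -A = -1/7, C = -A·(1 - 3) = 2/7
Result: (1/7)/(u + 3) - ((1/7)u - 2/7)/(u² + u + 1)


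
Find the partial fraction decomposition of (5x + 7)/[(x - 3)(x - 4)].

At x=3: A = (5·3 + 7)/(3 - 4) = -22. At x=4: B = (5·4 + 7)/(4 - 3) = 27
Result: -22/(x - 3) + 27/(x - 4)


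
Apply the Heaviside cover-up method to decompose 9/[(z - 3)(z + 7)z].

Cover (z - 3), z=3: A = 9/[(3 + 7)(3 - 0)] = 3/10. Cover (z + 7), z=-7: B = 9/[(-7 - 3)(-7 - 0)] = 9/70. Cover z, z=0: C = 9/[(0 - 3)(0 + 7)] = -3/7.
Result: (3/10)/(z - 3) + (9/70)/(z + 7) - (3/7)/z


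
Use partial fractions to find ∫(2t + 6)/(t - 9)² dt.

Decompose: P = 2, Q = 2·9 + 6 = 24, so (2t + 6)/(t - 9)² = 2/(t - 9) + 24/(t - 9)². Integrate: ∫ P/(t - 9) dt = 2 ln|(t - 9)|; ∫ Q/(t - 9)² dt = -24/(t - 9). Sum: 2 ln|(t - 9)| - 24/(t - 9) + C


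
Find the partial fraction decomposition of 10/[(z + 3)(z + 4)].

10/(z + 3)(z + 4) = α/(z + 3) + β/(z + 4). α = 10/(-3 + 4) = 10, β = 10/(-4 + 3) = -10
Result: 10/(z + 3) - 10/(z + 4)


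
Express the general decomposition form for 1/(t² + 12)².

Repeated quadratic factor: (Pt + Q)/(t² + 12) + (Rt + S)/(t² + 12)²


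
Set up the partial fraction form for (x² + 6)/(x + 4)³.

Repeated linear factor (power 3): A/(x + 4) + B/(x + 4)² + C/(x + 4)³


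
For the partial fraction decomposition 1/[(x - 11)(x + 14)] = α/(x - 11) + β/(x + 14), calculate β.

Cover-up at x = -14: β = 1/(-14 - 11) = -1/25


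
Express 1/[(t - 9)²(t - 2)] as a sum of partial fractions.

Cover-up at t=2: R = 1/(2 - 9)² = 1/49. Cover-up at t=9: Q = 1/(9 - 2) = 1/7. Comparing t² coeff: P = -R = -1/49
Result: (-1/49)/(t - 9) + (1/7)/(t - 9)² + (1/49)/(t - 2)


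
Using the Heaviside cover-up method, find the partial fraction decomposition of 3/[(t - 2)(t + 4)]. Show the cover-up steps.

Cover (t - 2): set t=2, get P = 3/(2 + 4) = 1/2. Cover (t + 4): set t=-4, get Q = 3/(-4 - 2) = -1/2.
Result: (1/2)/(t - 2) - (1/2)/(t + 4)


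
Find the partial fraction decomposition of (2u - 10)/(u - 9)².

(2u - 10) = P(u - 9) + Q. At u = 9: Q = 2·9 - 10 = 8. Coeff of u: P = 2
Result: 2/(u - 9) + 8/(u - 9)²


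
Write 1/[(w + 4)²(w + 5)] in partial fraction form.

Cover-up at w=-5: C = 1/(-5 + 4)² = 1. Cover-up at w=-4: B = 1/(-4 + 5) = 1. Comparing w² coeff: A = -C = -1
Result: -1/(w + 4) + 1/(w + 4)² + 1/(w + 5)


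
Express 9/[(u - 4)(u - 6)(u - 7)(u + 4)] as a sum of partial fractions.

Using Heaviside cover-up: (3/16)/(u - 4) - (9/20)/(u - 6) + (3/11)/(u - 7) - (9/880)/(u + 4)


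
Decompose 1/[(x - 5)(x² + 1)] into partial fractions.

Cover-up at x = 5: P = 1/(5² + 1) = 1/26. Then Q = -P = -1/26, R = -P·(0 + 5) = -5/26
Result: (1/26)/(x - 5) - ((1/26)x + 5/26)/(x² + 1)


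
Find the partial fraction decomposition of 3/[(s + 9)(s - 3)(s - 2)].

Using cover-up method: P = 1/44, Q = 1/4, R = -3/11
Result: (1/44)/(s + 9) + (1/4)/(s - 3) - (3/11)/(s - 2)


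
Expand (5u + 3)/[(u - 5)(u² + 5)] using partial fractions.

At u=5: A = (5·5 + 3)/(5² + 5) = 14/15. B = -A = -14/15, C = 5 - 5·A = 1/3
Result: (14/15)/(u - 5) - ((14/15)u - 1/3)/(u² + 5)


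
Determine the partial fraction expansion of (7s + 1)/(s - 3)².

(7s + 1) = α(s - 3) + β. At s = 3: β = 7·3 + 1 = 22. Coeff of s: α = 7
Result: 7/(s - 3) + 22/(s - 3)²


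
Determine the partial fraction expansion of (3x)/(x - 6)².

(3x) = A(x - 6) + B. At x = 6: B = 3·6 + 0 = 18. Coeff of x: A = 3
Result: 3/(x - 6) + 18/(x - 6)²


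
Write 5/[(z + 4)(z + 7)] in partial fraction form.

5/(z + 4)(z + 7) = α/(z + 4) + β/(z + 7). α = 5/(-4 + 7) = 5/3, β = 5/(-7 + 4) = -5/3
Result: (5/3)/(z + 4) - (5/3)/(z + 7)


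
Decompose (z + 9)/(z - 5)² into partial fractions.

(z + 9) = P(z - 5) + Q. At z = 5: Q = 1·5 + 9 = 14. Coeff of z: P = 1
Result: 1/(z - 5) + 14/(z - 5)²


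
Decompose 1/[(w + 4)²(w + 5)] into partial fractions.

Cover-up at w=-5: γ = 1/(-5 + 4)² = 1. Cover-up at w=-4: β = 1/(-4 + 5) = 1. Comparing w² coeff: α = -γ = -1
Result: -1/(w + 4) + 1/(w + 4)² + 1/(w + 5)


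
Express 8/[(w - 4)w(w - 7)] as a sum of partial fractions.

Using cover-up method: α = -2/3, β = 2/7, γ = 8/21
Result: (-2/3)/(w - 4) + (2/7)/w + (8/21)/(w - 7)


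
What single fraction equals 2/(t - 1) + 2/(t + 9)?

Common denominator (t - 1)(t + 9). Numerator: 2(t + 9) + 2(t - 1) = (2t + 18) + (2t - 2) = 4t + 16
Result: (4t + 16)/[(t - 1)(t + 9)]


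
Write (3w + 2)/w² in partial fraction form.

(3w + 2) = αw + β. At w = 0: β = 3·0 + 2 = 2. Coeff of w: α = 3
Result: 3/w + 2/w²


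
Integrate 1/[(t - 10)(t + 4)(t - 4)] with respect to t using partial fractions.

Cover-up: α = 1/84, β = 1/112, γ = -1/48. Decomposition: (1/84)/(t - 10) + (1/112)/(t + 4) - (1/48)/(t - 4). Integrate each term: (1/84) ln|(t - 10)| + (1/112) ln|(t + 4)| - (1/48) ln|(t - 4)| + C


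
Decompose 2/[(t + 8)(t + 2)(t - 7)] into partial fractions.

Using cover-up method: A = 1/45, B = -1/27, C = 2/135
Result: (1/45)/(t + 8) - (1/27)/(t + 2) + (2/135)/(t - 7)


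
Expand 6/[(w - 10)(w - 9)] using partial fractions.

6/(w - 10)(w - 9) = P/(w - 10) + Q/(w - 9). P = 6/(10 - 9) = 6, Q = 6/(9 - 10) = -6
Result: 6/(w - 10) - 6/(w - 9)


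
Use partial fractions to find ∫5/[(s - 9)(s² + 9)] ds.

Cover-up at s=9: α = 5/(9²+9) = 1/18. Coeff matching: β = -1/18, γ = -1/2. Decomposition: (1/18)/(s - 9) - ((1/18)s + 1/2)/(s² + 9). Integrate: linear → ln, quadratic → (1/2)ln + arctan: (1/18) ln|(s - 9)| - (1/36) ln(s² + 9) - (1/6) arctan(s/3) + C


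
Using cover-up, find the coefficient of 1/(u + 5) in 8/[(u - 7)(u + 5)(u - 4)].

Cover (u + 5), set u=-5: 8/[(-5 - 7)(-5 - 4)] = 2/27


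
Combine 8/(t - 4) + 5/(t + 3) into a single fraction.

Common denominator (t - 4)(t + 3). Numerator: 8(t + 3) + 5(t - 4) = (8t + 24) + (5t - 20) = 13t + 4
Result: (13t + 4)/[(t - 4)(t + 3)]


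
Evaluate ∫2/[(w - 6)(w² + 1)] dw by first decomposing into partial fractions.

Cover-up at w=6: α = 2/(6²+1) = 2/37. Coeff matching: β = -2/37, γ = -12/37. Decomposition: (2/37)/(w - 6) - ((2/37)w + 12/37)/(w² + 1). Integrate: linear → ln, quadratic → (1/2)ln + arctan: (2/37) ln|(w - 6)| - (1/37) ln(w² + 1) - (12/37) arctan(w) + C


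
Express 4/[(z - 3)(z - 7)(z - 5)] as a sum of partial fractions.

Using cover-up method: P = 1/2, Q = 1/2, R = -1
Result: (1/2)/(z - 3) + (1/2)/(z - 7) - 1/(z - 5)


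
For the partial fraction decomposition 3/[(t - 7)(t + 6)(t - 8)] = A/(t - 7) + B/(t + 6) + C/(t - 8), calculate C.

Cover-up at t = 8: C = 3/[(8 - 7)(8 + 6)] = 3/[(1)(14)] = 3/14


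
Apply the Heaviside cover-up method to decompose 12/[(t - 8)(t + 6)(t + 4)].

Cover (t - 8), t=8: α = 12/[(8 + 6)(8 + 4)] = 1/14. Cover (t + 6), t=-6: β = 12/[(-6 - 8)(-6 + 4)] = 3/7. Cover (t + 4), t=-4: γ = 12/[(-4 - 8)(-4 + 6)] = -1/2.
Result: (1/14)/(t - 8) + (3/7)/(t + 6) - (1/2)/(t + 4)


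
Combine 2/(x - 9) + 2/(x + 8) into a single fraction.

Common denominator (x - 9)(x + 8). Numerator: 2(x + 8) + 2(x - 9) = (2x + 16) + (2x - 18) = 4x - 2
Result: (4x - 2)/[(x - 9)(x + 8)]


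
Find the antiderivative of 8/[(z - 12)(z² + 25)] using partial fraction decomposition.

Cover-up at z=12: α = 8/(12²+25) = 8/169. Coeff matching: β = -8/169, γ = -96/169. Decomposition: (8/169)/(z - 12) - ((8/169)z + 96/169)/(z² + 25). Integrate: linear → ln, quadratic → (1/2)ln + arctan: (8/169) ln|(z - 12)| - (4/169) ln(z² + 25) - (96/845) arctan(z/5) + C


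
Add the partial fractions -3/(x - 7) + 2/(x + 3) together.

Common denominator (x - 7)(x + 3). Numerator: -3(x + 3) + 2(x - 7) = (-3x - 9) + (2x - 14) = -x - 23
Result: (-x - 23)/[(x - 7)(x + 3)]


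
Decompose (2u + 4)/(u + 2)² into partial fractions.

(2u + 4) = α(u + 2) + β. At u = -2: β = 2·(-2) + 4 = 0. Coeff of u: α = 2
Result: 2/(u + 2)


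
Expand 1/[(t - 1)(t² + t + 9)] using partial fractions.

Cover-up at t = 1: A = 1/(1² + 1·1 + 9) = 1/11. Then B = -A = -1/11, C = -A·(1 + 1) = -2/11
Result: (1/11)/(t - 1) - ((1/11)t + 2/11)/(t² + t + 9)


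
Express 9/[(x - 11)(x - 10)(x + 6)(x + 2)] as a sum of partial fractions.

Using Heaviside cover-up: (9/221)/(x - 11) - (3/64)/(x - 10) - (9/1088)/(x + 6) + (3/208)/(x + 2)


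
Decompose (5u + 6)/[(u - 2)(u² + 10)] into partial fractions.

At u=2: P = (5·2 + 6)/(2² + 10) = 8/7. Q = -P = -8/7, R = 5 - 2·P = 19/7
Result: (8/7)/(u - 2) - ((8/7)u - 19/7)/(u² + 10)


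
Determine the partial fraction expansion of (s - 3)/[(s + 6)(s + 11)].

At s=-6: P = (1·(-6) - 3)/(-6 + 11) = -9/5. At s=-11: Q = (1·(-11) - 3)/(-11 + 6) = 14/5
Result: (-9/5)/(s + 6) + (14/5)/(s + 11)


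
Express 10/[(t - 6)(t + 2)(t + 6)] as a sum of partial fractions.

Using cover-up method: P = 5/48, Q = -5/16, R = 5/24
Result: (5/48)/(t - 6) - (5/16)/(t + 2) + (5/24)/(t + 6)


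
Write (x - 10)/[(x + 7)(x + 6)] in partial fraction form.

At x=-7: P = (1·(-7) - 10)/(-7 + 6) = 17. At x=-6: Q = (1·(-6) - 10)/(-6 + 7) = -16
Result: 17/(x + 7) - 16/(x + 6)


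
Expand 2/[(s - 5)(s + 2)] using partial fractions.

2/(s - 5)(s + 2) = α/(s - 5) + β/(s + 2). α = 2/(5 + 2) = 2/7, β = 2/(-2 - 5) = -2/7
Result: (2/7)/(s - 5) - (2/7)/(s + 2)


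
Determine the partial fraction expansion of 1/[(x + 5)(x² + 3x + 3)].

Cover-up at x = -5: P = 1/((-5)² + 3·(-5) + 3) = 1/13. Then Q = -P = -1/13, R = -P·(3 - 5) = 2/13
Result: (1/13)/(x + 5) - ((1/13)x - 2/13)/(x² + 3x + 3)


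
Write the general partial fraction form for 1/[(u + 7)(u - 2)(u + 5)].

Three distinct linear factors: P/(u + 7) + Q/(u - 2) + R/(u + 5)


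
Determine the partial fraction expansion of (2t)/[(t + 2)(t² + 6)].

At t=-2: A = (2·(-2) + 0)/((-2)² + 6) = -2/5. B = -A = 2/5, C = 2 - (-2)·A = 6/5
Result: (-2/5)/(t + 2) + ((2/5)t + 6/5)/(t² + 6)


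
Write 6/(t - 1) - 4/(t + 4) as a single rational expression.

Common denominator (t - 1)(t + 4). Numerator: 6(t + 4) - 4(t - 1) = (6t + 24) - (4t - 4) = 2t + 28
Result: (2t + 28)/[(t - 1)(t + 4)]


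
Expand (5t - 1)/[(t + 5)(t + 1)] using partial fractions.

At t=-5: α = (5·(-5) - 1)/(-5 + 1) = 13/2. At t=-1: β = (5·(-1) - 1)/(-1 + 5) = -3/2
Result: (13/2)/(t + 5) - (3/2)/(t + 1)


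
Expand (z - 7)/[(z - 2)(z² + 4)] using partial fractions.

At z=2: A = (1·2 - 7)/(2² + 4) = -5/8. B = -A = 5/8, C = 1 - 2·A = 9/4
Result: (-5/8)/(z - 2) + ((5/8)z + 9/4)/(z² + 4)


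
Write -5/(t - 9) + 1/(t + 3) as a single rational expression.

Common denominator (t - 9)(t + 3). Numerator: -5(t + 3) + 1(t - 9) = (-5t - 15) + (t - 9) = -4t - 24
Result: (-4t - 24)/[(t - 9)(t + 3)]


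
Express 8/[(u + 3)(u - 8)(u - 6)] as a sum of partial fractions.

Using cover-up method: P = 8/99, Q = 4/11, R = -4/9
Result: (8/99)/(u + 3) + (4/11)/(u - 8) - (4/9)/(u - 6)


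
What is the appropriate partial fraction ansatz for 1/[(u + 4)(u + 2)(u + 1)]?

Three distinct linear factors: P/(u + 4) + Q/(u + 2) + R/(u + 1)


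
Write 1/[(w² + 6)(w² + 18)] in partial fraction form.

Coefficient matching gives α = γ = 0, β = 1/(18-6) = 1/12, δ = -β = -1/12
Result: (1/12)/(w² + 6) - (1/12)/(w² + 18)


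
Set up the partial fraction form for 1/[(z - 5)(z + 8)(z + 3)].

Three distinct linear factors: A/(z - 5) + B/(z + 8) + C/(z + 3)


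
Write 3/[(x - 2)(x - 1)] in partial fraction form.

3/(x - 2)(x - 1) = P/(x - 2) + Q/(x - 1). P = 3/(2 - 1) = 3, Q = 3/(1 - 2) = -3
Result: 3/(x - 2) - 3/(x - 1)


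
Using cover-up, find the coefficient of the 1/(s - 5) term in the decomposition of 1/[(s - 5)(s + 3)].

Cover (s - 5), set s=5: 1/((s + 3) at s=5) = 1/(8) = 1/8


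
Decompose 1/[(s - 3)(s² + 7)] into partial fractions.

Cover-up at s = 3: α = 1/(3² + 7) = 1/16. Then β = -α = -1/16, γ = -α·(0 + 3) = -3/16
Result: (1/16)/(s - 3) - ((1/16)s + 3/16)/(s² + 7)


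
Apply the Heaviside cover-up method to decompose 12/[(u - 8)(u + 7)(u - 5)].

Cover (u - 8), u=8: α = 12/[(8 + 7)(8 - 5)] = 4/15. Cover (u + 7), u=-7: β = 12/[(-7 - 8)(-7 - 5)] = 1/15. Cover (u - 5), u=5: γ = 12/[(5 - 8)(5 + 7)] = -1/3.
Result: (4/15)/(u - 8) + (1/15)/(u + 7) - (1/3)/(u - 5)


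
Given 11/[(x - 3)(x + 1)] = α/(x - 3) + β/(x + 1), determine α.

Cover-up at x = 3: α = 11/(3 + 1) = 11/4


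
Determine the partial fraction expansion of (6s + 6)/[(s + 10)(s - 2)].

At s=-10: α = (6·(-10) + 6)/(-10 - 2) = 9/2. At s=2: β = (6·2 + 6)/(2 + 10) = 3/2
Result: (9/2)/(s + 10) + (3/2)/(s - 2)


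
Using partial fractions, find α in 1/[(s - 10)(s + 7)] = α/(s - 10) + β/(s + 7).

Cover-up at s = 10: α = 1/(10 + 7) = 1/17


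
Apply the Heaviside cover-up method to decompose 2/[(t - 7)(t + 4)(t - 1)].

Cover (t - 7), t=7: P = 2/[(7 + 4)(7 - 1)] = 1/33. Cover (t + 4), t=-4: Q = 2/[(-4 - 7)(-4 - 1)] = 2/55. Cover (t - 1), t=1: R = 2/[(1 - 7)(1 + 4)] = -1/15.
Result: (1/33)/(t - 7) + (2/55)/(t + 4) - (1/15)/(t - 1)


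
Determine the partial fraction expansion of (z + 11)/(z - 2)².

(z + 11) = P(z - 2) + Q. At z = 2: Q = 1·2 + 11 = 13. Coeff of z: P = 1
Result: 1/(z - 2) + 13/(z - 2)²


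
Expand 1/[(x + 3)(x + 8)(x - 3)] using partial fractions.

Using cover-up method: α = -1/30, β = 1/55, γ = 1/66
Result: (-1/30)/(x + 3) + (1/55)/(x + 8) + (1/66)/(x - 3)


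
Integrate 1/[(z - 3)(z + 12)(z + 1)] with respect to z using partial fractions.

Cover-up: P = 1/60, Q = 1/165, R = -1/44. Decomposition: (1/60)/(z - 3) + (1/165)/(z + 12) - (1/44)/(z + 1). Integrate each term: (1/60) ln|(z - 3)| + (1/165) ln|(z + 12)| - (1/44) ln|(z + 1)| + C


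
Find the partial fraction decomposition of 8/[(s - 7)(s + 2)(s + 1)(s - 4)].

Using Heaviside cover-up: (1/27)/(s - 7) - (4/27)/(s + 2) + (1/5)/(s + 1) - (4/45)/(s - 4)


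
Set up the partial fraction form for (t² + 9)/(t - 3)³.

Repeated linear factor (power 3): α/(t - 3) + β/(t - 3)² + γ/(t - 3)³


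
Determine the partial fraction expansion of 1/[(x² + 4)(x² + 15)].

Coefficient matching gives A = C = 0, B = 1/(15-4) = 1/11, D = -B = -1/11
Result: (1/11)/(x² + 4) - (1/11)/(x² + 15)


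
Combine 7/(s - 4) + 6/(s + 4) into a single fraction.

Common denominator (s - 4)(s + 4). Numerator: 7(s + 4) + 6(s - 4) = (7s + 28) + (6s - 24) = 13s + 4
Result: (13s + 4)/[(s - 4)(s + 4)]


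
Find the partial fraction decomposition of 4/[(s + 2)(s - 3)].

4/(s + 2)(s - 3) = A/(s + 2) + B/(s - 3). A = 4/(-2 - 3) = -4/5, B = 4/(3 + 2) = 4/5
Result: (-4/5)/(s + 2) + (4/5)/(s - 3)


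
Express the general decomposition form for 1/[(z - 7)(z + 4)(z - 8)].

Three distinct linear factors: A/(z - 7) + B/(z + 4) + C/(z - 8)


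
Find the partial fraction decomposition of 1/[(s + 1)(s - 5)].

1/(s + 1)(s - 5) = A/(s + 1) + B/(s - 5). A = 1/(-1 - 5) = -1/6, B = 1/(5 + 1) = 1/6
Result: (-1/6)/(s + 1) + (1/6)/(s - 5)


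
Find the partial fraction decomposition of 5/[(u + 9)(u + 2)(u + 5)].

Using cover-up method: α = 5/28, β = 5/21, γ = -5/12
Result: (5/28)/(u + 9) + (5/21)/(u + 2) - (5/12)/(u + 5)


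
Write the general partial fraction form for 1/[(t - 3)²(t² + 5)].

Repeated linear + quadratic: α/(t - 3) + β/(t - 3)² + (γt + δ)/(t² + 5)


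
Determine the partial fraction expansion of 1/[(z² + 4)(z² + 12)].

Coefficient matching gives α = γ = 0, β = 1/(12-4) = 1/8, δ = -β = -1/8
Result: (1/8)/(z² + 4) - (1/8)/(z² + 12)


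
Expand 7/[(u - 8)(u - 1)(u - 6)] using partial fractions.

Using cover-up method: α = 1/2, β = 1/5, γ = -7/10
Result: (1/2)/(u - 8) + (1/5)/(u - 1) - (7/10)/(u - 6)


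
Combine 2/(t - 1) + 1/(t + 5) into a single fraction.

Common denominator (t - 1)(t + 5). Numerator: 2(t + 5) + 1(t - 1) = (2t + 10) + (t - 1) = 3t + 9
Result: (3t + 9)/[(t - 1)(t + 5)]


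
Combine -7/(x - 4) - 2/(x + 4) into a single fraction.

Common denominator (x - 4)(x + 4). Numerator: -7(x + 4) - 2(x - 4) = (-7x - 28) - (2x - 8) = -9x - 20
Result: (-9x - 20)/[(x - 4)(x + 4)]


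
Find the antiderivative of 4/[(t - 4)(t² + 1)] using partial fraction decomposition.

Cover-up at t=4: P = 4/(4²+1) = 4/17. Coeff matching: Q = -4/17, R = -16/17. Decomposition: (4/17)/(t - 4) - ((4/17)t + 16/17)/(t² + 1). Integrate: linear → ln, quadratic → (1/2)ln + arctan: (4/17) ln|(t - 4)| - (2/17) ln(t² + 1) - (16/17) arctan(t) + C


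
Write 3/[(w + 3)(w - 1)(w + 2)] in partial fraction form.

Using cover-up method: A = 3/4, B = 1/4, C = -1
Result: (3/4)/(w + 3) + (1/4)/(w - 1) - 1/(w + 2)


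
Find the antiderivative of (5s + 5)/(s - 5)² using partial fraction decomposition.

Decompose: A = 5, B = 5·5 + 5 = 30, so (5s + 5)/(s - 5)² = 5/(s - 5) + 30/(s - 5)². Integrate: ∫ A/(s - 5) ds = 5 ln|(s - 5)|; ∫ B/(s - 5)² ds = -30/(s - 5). Sum: 5 ln|(s - 5)| - 30/(s - 5) + C


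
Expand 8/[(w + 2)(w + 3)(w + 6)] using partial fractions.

Using cover-up method: P = 2, Q = -8/3, R = 2/3
Result: 2/(w + 2) - (8/3)/(w + 3) + (2/3)/(w + 6)


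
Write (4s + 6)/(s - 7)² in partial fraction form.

(4s + 6) = α(s - 7) + β. At s = 7: β = 4·7 + 6 = 34. Coeff of s: α = 4
Result: 4/(s - 7) + 34/(s - 7)²


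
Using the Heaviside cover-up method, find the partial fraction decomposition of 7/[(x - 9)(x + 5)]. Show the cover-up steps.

Cover (x - 9): set x=9, get P = 7/(9 + 5) = 1/2. Cover (x + 5): set x=-5, get Q = 7/(-5 - 9) = -1/2.
Result: (1/2)/(x - 9) - (1/2)/(x + 5)


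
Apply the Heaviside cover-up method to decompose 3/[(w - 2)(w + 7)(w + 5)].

Cover (w - 2), w=2: A = 3/[(2 + 7)(2 + 5)] = 1/21. Cover (w + 7), w=-7: B = 3/[(-7 - 2)(-7 + 5)] = 1/6. Cover (w + 5), w=-5: C = 3/[(-5 - 2)(-5 + 7)] = -3/14.
Result: (1/21)/(w - 2) + (1/6)/(w + 7) - (3/14)/(w + 5)


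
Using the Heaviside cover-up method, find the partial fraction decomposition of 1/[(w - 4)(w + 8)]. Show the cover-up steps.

Cover (w - 4): set w=4, get A = 1/(4 + 8) = 1/12. Cover (w + 8): set w=-8, get B = 1/(-8 - 4) = -1/12.
Result: (1/12)/(w - 4) - (1/12)/(w + 8)


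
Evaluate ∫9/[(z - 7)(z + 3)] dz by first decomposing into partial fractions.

Decompose: 9/[(z - 7)(z + 3)] = (9/10)/(z - 7) - (9/10)/(z + 3). Integrate each term: (9/10) ln|(z - 7)| - (9/10) ln|(z + 3)| + C


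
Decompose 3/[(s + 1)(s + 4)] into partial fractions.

3/(s + 1)(s + 4) = P/(s + 1) + Q/(s + 4). P = 3/(-1 + 4) = 1, Q = 3/(-4 + 1) = -1
Result: 1/(s + 1) - 1/(s + 4)


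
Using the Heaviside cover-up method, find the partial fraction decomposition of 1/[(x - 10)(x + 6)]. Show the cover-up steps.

Cover (x - 10): set x=10, get α = 1/(10 + 6) = 1/16. Cover (x + 6): set x=-6, get β = 1/(-6 - 10) = -1/16.
Result: (1/16)/(x - 10) - (1/16)/(x + 6)


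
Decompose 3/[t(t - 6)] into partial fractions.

3/t(t - 6) = P/t + Q/(t - 6). P = 3/(0 - 6) = -1/2, Q = 3/(6 - 0) = 1/2
Result: (-1/2)/t + (1/2)/(t - 6)


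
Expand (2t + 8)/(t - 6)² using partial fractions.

(2t + 8) = α(t - 6) + β. At t = 6: β = 2·6 + 8 = 20. Coeff of t: α = 2
Result: 2/(t - 6) + 20/(t - 6)²


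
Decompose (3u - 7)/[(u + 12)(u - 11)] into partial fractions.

At u=-12: P = (3·(-12) - 7)/(-12 - 11) = 43/23. At u=11: Q = (3·11 - 7)/(11 + 12) = 26/23
Result: (43/23)/(u + 12) + (26/23)/(u - 11)


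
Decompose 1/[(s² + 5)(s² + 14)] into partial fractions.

Coefficient matching gives P = R = 0, Q = 1/(14-5) = 1/9, S = -Q = -1/9
Result: (1/9)/(s² + 5) - (1/9)/(s² + 14)


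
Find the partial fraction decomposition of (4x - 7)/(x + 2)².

(4x - 7) = α(x + 2) + β. At x = -2: β = 4·(-2) - 7 = -15. Coeff of x: α = 4
Result: 4/(x + 2) - 15/(x + 2)²


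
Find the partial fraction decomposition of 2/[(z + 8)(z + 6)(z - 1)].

Using cover-up method: α = 1/9, β = -1/7, γ = 2/63
Result: (1/9)/(z + 8) - (1/7)/(z + 6) + (2/63)/(z - 1)


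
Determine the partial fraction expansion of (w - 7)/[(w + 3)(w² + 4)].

At w=-3: α = (1·(-3) - 7)/((-3)² + 4) = -10/13. β = -α = 10/13, γ = 1 - (-3)·α = -17/13
Result: (-10/13)/(w + 3) + ((10/13)w - 17/13)/(w² + 4)


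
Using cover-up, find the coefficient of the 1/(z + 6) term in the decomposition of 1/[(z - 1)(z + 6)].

Cover (z + 6), set z=-6: 1/((z - 1) at z=-6) = 1/(-7) = -1/7


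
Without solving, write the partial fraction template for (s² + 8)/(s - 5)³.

Repeated linear factor (power 3): P/(s - 5) + Q/(s - 5)² + R/(s - 5)³


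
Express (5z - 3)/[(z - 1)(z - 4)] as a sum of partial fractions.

At z=1: P = (5·1 - 3)/(1 - 4) = -2/3. At z=4: Q = (5·4 - 3)/(4 - 1) = 17/3
Result: (-2/3)/(z - 1) + (17/3)/(z - 4)


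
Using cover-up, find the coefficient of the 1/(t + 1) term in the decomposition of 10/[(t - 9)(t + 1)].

Cover (t + 1), set t=-1: 10/((t - 9) at t=-1) = 10/(-10) = -1


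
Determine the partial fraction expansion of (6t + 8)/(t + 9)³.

(6t + 8) = P(t + 9)² + Q(t + 9) + R. At t = -9: R = 6·(-9) + 8 = -46. Coefficients: P = 0, Q = 6
Result: 6/(t + 9)² - 46/(t + 9)³


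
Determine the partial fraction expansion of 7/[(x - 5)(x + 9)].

7/(x - 5)(x + 9) = A/(x - 5) + B/(x + 9). A = 7/(5 + 9) = 1/2, B = 7/(-9 - 5) = -1/2
Result: (1/2)/(x - 5) - (1/2)/(x + 9)


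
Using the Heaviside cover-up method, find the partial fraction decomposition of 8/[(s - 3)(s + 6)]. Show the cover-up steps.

Cover (s - 3): set s=3, get A = 8/(3 + 6) = 8/9. Cover (s + 6): set s=-6, get B = 8/(-6 - 3) = -8/9.
Result: (8/9)/(s - 3) - (8/9)/(s + 6)


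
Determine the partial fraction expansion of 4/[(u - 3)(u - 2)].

4/(u - 3)(u - 2) = P/(u - 3) + Q/(u - 2). P = 4/(3 - 2) = 4, Q = 4/(2 - 3) = -4
Result: 4/(u - 3) - 4/(u - 2)


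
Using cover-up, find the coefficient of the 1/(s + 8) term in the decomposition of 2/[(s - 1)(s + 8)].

Cover (s + 8), set s=-8: 2/((s - 1) at s=-8) = 2/(-9) = -2/9


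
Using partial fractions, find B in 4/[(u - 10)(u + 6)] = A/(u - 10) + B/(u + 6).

Cover-up at u = -6: B = 4/(-6 - 10) = -4/16 = -1/4


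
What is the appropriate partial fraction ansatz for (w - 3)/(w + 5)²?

Repeated linear factor: A/(w + 5) + B/(w + 5)²


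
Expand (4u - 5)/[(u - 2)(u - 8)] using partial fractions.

At u=2: α = (4·2 - 5)/(2 - 8) = -1/2. At u=8: β = (4·8 - 5)/(8 - 2) = 9/2
Result: (-1/2)/(u - 2) + (9/2)/(u - 8)


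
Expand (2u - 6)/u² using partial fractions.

(2u - 6) = Au + B. At u = 0: B = 2·0 - 6 = -6. Coeff of u: A = 2
Result: 2/u - 6/u²


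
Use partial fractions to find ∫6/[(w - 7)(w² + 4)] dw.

Cover-up at w=7: α = 6/(7²+4) = 6/53. Coeff matching: β = -6/53, γ = -42/53. Decomposition: (6/53)/(w - 7) - ((6/53)w + 42/53)/(w² + 4). Integrate: linear → ln, quadratic → (1/2)ln + arctan: (6/53) ln|(w - 7)| - (3/53) ln(w² + 4) - (21/53) arctan(w/2) + C


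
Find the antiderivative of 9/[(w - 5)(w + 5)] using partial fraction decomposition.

Decompose: 9/[(w - 5)(w + 5)] = (9/10)/(w - 5) - (9/10)/(w + 5). Integrate each term: (9/10) ln|(w - 5)| - (9/10) ln|(w + 5)| + C


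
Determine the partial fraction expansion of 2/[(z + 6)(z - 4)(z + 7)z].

Using Heaviside cover-up: (1/30)/(z + 6) + (1/220)/(z - 4) - (2/77)/(z + 7) - (1/84)/z


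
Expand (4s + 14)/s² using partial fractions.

(4s + 14) = As + B. At s = 0: B = 4·0 + 14 = 14. Coeff of s: A = 4
Result: 4/s + 14/s²


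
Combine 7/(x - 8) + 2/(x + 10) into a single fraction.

Common denominator (x - 8)(x + 10). Numerator: 7(x + 10) + 2(x - 8) = (7x + 70) + (2x - 16) = 9x + 54
Result: (9x + 54)/[(x - 8)(x + 10)]


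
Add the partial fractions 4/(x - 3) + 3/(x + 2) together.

Common denominator (x - 3)(x + 2). Numerator: 4(x + 2) + 3(x - 3) = (4x + 8) + (3x - 9) = 7x - 1
Result: (7x - 1)/[(x - 3)(x + 2)]


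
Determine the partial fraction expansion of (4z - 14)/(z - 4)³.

(4z - 14) = α(z - 4)² + β(z - 4) + γ. At z = 4: γ = 4·4 - 14 = 2. Coefficients: α = 0, β = 4
Result: 4/(z - 4)² + 2/(z - 4)³


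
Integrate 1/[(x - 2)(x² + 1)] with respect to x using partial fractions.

Cover-up at x=2: α = 1/(2²+1) = 1/5. Coeff matching: β = -1/5, γ = -2/5. Decomposition: (1/5)/(x - 2) - ((1/5)x + 2/5)/(x² + 1). Integrate: linear → ln, quadratic → (1/2)ln + arctan: (1/5) ln|(x - 2)| - (1/10) ln(x² + 1) - (2/5) arctan(x) + C


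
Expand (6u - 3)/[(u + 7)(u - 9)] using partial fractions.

At u=-7: P = (6·(-7) - 3)/(-7 - 9) = 45/16. At u=9: Q = (6·9 - 3)/(9 + 7) = 51/16
Result: (45/16)/(u + 7) + (51/16)/(u - 9)


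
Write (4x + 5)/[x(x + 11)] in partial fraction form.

At x=0: A = (4·0 + 5)/(0 + 11) = 5/11. At x=-11: B = (4·(-11) + 5)/(-11 - 0) = 39/11
Result: (5/11)/x + (39/11)/(x + 11)


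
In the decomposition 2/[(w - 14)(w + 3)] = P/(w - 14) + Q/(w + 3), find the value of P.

Cover-up at w = 14: P = 2/(14 + 3) = 2/17


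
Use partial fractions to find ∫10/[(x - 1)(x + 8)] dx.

Decompose: 10/[(x - 1)(x + 8)] = (10/9)/(x - 1) - (10/9)/(x + 8). Integrate each term: (10/9) ln|(x - 1)| - (10/9) ln|(x + 8)| + C


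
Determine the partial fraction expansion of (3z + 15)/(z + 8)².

(3z + 15) = α(z + 8) + β. At z = -8: β = 3·(-8) + 15 = -9. Coeff of z: α = 3
Result: 3/(z + 8) - 9/(z + 8)²


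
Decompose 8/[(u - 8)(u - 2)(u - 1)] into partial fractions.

Using cover-up method: α = 4/21, β = -4/3, γ = 8/7
Result: (4/21)/(u - 8) - (4/3)/(u - 2) + (8/7)/(u - 1)


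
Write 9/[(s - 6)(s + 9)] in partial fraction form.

9/(s - 6)(s + 9) = α/(s - 6) + β/(s + 9). α = 9/(6 + 9) = 3/5, β = 9/(-9 - 6) = -3/5
Result: (3/5)/(s - 6) - (3/5)/(s + 9)


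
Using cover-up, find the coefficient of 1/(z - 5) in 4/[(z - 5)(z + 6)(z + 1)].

Cover (z - 5), set z=5: 4/[(5 + 6)(5 + 1)] = 2/33


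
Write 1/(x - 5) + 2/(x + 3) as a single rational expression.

Common denominator (x - 5)(x + 3). Numerator: 1(x + 3) + 2(x - 5) = (x + 3) + (2x - 10) = 3x - 7
Result: (3x - 7)/[(x - 5)(x + 3)]


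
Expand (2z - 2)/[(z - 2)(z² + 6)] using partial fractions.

At z=2: A = (2·2 - 2)/(2² + 6) = 1/5. B = -A = -1/5, C = 2 - 2·A = 8/5
Result: (1/5)/(z - 2) - ((1/5)z - 8/5)/(z² + 6)


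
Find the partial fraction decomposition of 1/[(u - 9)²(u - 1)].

Cover-up at u=1: C = 1/(1 - 9)² = 1/64. Cover-up at u=9: B = 1/(9 - 1) = 1/8. Comparing u² coeff: A = -C = -1/64
Result: (-1/64)/(u - 9) + (1/8)/(u - 9)² + (1/64)/(u - 1)


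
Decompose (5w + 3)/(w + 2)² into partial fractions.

(5w + 3) = α(w + 2) + β. At w = -2: β = 5·(-2) + 3 = -7. Coeff of w: α = 5
Result: 5/(w + 2) - 7/(w + 2)²


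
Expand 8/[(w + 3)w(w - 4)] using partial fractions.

Using cover-up method: α = 8/21, β = -2/3, γ = 2/7
Result: (8/21)/(w + 3) - (2/3)/w + (2/7)/(w - 4)


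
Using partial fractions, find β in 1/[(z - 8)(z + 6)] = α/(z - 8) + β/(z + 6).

Cover-up at z = -6: β = 1/(-6 - 8) = -1/14


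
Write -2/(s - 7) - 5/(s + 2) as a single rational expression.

Common denominator (s - 7)(s + 2). Numerator: -2(s + 2) - 5(s - 7) = (-2s - 4) - (5s - 35) = -7s + 31
Result: (-7s + 31)/[(s - 7)(s + 2)]


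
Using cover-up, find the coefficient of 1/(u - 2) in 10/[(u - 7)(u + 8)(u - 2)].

Cover (u - 2), set u=2: 10/[(2 - 7)(2 + 8)] = -1/5


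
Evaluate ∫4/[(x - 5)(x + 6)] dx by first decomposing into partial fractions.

Decompose: 4/[(x - 5)(x + 6)] = (4/11)/(x - 5) - (4/11)/(x + 6). Integrate each term: (4/11) ln|(x - 5)| - (4/11) ln|(x + 6)| + C


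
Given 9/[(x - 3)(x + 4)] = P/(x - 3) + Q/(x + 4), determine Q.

Cover-up at x = -4: Q = 9/(-4 - 3) = -9/7


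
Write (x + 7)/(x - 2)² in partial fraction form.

(x + 7) = P(x - 2) + Q. At x = 2: Q = 1·2 + 7 = 9. Coeff of x: P = 1
Result: 1/(x - 2) + 9/(x - 2)²


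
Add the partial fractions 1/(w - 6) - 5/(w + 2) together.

Common denominator (w - 6)(w + 2). Numerator: 1(w + 2) - 5(w - 6) = (w + 2) - (5w - 30) = -4w + 32
Result: (-4w + 32)/[(w - 6)(w + 2)]


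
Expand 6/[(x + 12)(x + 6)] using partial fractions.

6/(x + 12)(x + 6) = P/(x + 12) + Q/(x + 6). P = 6/(-12 + 6) = -1, Q = 6/(-6 + 12) = 1
Result: -1/(x + 12) + 1/(x + 6)


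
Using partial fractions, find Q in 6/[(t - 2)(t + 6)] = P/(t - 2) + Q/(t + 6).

Cover-up at t = -6: Q = 6/(-6 - 2) = -6/8 = -3/4


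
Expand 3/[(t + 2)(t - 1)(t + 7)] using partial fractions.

Using cover-up method: P = -1/5, Q = 1/8, R = 3/40
Result: (-1/5)/(t + 2) + (1/8)/(t - 1) + (3/40)/(t + 7)


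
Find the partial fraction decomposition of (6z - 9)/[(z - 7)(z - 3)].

At z=7: P = (6·7 - 9)/(7 - 3) = 33/4. At z=3: Q = (6·3 - 9)/(3 - 7) = -9/4
Result: (33/4)/(z - 7) - (9/4)/(z - 3)


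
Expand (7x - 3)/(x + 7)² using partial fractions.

(7x - 3) = α(x + 7) + β. At x = -7: β = 7·(-7) - 3 = -52. Coeff of x: α = 7
Result: 7/(x + 7) - 52/(x + 7)²


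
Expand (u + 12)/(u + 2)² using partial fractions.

(u + 12) = P(u + 2) + Q. At u = -2: Q = 1·(-2) + 12 = 10. Coeff of u: P = 1
Result: 1/(u + 2) + 10/(u + 2)²


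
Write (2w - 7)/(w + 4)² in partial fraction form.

(2w - 7) = α(w + 4) + β. At w = -4: β = 2·(-4) - 7 = -15. Coeff of w: α = 2
Result: 2/(w + 4) - 15/(w + 4)²


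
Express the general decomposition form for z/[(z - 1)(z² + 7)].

Linear + irreducible quadratic: A/(z - 1) + (Bz + C)/(z² + 7)


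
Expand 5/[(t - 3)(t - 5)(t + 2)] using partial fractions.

Using cover-up method: α = -1/2, β = 5/14, γ = 1/7
Result: (-1/2)/(t - 3) + (5/14)/(t - 5) + (1/7)/(t + 2)


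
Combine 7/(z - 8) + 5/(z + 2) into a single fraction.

Common denominator (z - 8)(z + 2). Numerator: 7(z + 2) + 5(z - 8) = (7z + 14) + (5z - 40) = 12z - 26
Result: (12z - 26)/[(z - 8)(z + 2)]


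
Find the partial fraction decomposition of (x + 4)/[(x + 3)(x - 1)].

At x=-3: A = (1·(-3) + 4)/(-3 - 1) = -1/4. At x=1: B = (1·1 + 4)/(1 + 3) = 5/4
Result: (-1/4)/(x + 3) + (5/4)/(x - 1)
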